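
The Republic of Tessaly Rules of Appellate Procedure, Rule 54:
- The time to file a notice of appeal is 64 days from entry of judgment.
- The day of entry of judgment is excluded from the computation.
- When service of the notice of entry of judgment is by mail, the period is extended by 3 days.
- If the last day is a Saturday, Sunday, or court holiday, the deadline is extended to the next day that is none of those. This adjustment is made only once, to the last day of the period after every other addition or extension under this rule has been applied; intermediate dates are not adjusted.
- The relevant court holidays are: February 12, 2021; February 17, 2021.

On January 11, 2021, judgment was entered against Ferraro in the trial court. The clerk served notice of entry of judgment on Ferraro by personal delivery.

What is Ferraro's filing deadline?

March 16, 2021

64 days after January 11, 2021 is March 16, 2021.
Service was not by mail, so no mail extension applies.
March 16, 2021 is a Tuesday and not a court holiday, so no extension applies.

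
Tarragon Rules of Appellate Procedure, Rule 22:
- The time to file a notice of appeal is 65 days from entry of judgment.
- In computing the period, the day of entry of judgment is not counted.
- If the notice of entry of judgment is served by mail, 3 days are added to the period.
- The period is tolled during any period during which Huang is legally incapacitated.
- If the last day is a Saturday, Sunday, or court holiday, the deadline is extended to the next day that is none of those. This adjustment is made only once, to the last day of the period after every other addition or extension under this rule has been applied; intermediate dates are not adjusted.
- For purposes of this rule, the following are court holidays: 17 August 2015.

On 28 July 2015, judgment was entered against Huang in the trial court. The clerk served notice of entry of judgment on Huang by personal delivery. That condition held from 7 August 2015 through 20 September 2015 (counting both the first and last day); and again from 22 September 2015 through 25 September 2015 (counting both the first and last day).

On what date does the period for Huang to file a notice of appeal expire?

65 days after 28 July 2015 is October 1, 2015.
Service was not by mail, so no mail extension applies.
From August 7, 2015 through September 20, 2015 inclusive is 45 days; tolling adds 45 days: October 1, 2015 + 45 days = November 15, 2015.
From September 22, 2015 through September 25, 2015 inclusive is 4 days; tolling adds 4 days: November 15, 2015 + 4 days = November 19, 2015.
November 19, 2015 is a Thursday and not a court holiday, so no extension applies.

November 19, 2015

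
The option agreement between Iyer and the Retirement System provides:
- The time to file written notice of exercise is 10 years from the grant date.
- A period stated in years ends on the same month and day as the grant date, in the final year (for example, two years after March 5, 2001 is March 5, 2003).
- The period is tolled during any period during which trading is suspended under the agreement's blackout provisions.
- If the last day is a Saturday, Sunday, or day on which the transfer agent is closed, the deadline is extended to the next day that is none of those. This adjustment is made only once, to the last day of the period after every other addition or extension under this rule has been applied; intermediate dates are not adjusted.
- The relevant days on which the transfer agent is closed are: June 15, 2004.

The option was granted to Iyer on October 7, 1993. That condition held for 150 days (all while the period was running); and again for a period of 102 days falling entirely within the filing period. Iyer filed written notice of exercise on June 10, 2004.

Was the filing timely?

10 years after October 7, 1993 is October 7, 2003.
Tolling adds 150 days: October 7, 2003 + 150 days = March 5, 2004.
Tolling adds 102 days: March 5, 2004 + 102 days = June 15, 2004.
June 15, 2004 is a listed holiday. The next qualifying day is June 16, 2004.
The deadline is June 16, 2004; the filing on June 10, 2004 is on or before that date.

Yes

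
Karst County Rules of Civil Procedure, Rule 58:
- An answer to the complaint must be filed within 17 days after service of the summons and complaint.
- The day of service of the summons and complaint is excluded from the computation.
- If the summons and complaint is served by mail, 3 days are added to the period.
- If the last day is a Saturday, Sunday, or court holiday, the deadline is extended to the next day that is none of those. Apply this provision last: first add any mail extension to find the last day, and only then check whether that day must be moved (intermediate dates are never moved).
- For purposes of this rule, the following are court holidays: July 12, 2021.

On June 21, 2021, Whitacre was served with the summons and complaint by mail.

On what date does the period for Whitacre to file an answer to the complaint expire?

July 13, 2021

17 days after June 21, 2021 is July 8, 2021.
Service was by mail, adding 3 days: July 8, 2021 + 3 days = July 11, 2021.
July 11, 2021 is Sunday; July 12, 2021 is a listed holiday. The next qualifying day is July 13, 2021.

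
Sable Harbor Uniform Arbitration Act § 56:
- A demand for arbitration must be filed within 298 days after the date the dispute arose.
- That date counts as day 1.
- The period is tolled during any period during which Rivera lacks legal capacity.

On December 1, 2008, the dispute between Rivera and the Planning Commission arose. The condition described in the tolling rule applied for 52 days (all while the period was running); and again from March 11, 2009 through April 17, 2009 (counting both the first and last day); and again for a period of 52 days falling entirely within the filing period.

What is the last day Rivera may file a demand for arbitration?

Counting December 1, 2008 as day 1, day 298 is September 24, 2009.
Tolling adds 52 days: September 24, 2009 + 52 days = November 15, 2009.
From March 11, 2009 through April 17, 2009 inclusive is 38 days; tolling adds 38 days: November 15, 2009 + 38 days = December 23, 2009.
Tolling adds 52 days: December 23, 2009 + 52 days = February 13, 2010.

February 13, 2010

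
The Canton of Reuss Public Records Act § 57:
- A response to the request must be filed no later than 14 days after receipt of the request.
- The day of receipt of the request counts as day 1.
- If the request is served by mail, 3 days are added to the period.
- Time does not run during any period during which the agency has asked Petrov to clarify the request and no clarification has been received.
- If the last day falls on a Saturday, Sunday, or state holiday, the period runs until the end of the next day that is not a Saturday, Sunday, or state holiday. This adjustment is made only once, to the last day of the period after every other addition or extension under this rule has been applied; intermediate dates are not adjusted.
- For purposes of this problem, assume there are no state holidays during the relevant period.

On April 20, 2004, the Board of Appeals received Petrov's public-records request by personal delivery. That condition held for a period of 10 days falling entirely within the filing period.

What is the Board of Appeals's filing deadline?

May 13, 2004

Counting April 20, 2004 as day 1, day 14 is May 3, 2004.
Service was not by mail, so no mail extension applies.
Tolling adds 10 days: May 3, 2004 + 10 days = May 13, 2004.
May 13, 2004 is a Thursday and not a state holiday, so no extension applies.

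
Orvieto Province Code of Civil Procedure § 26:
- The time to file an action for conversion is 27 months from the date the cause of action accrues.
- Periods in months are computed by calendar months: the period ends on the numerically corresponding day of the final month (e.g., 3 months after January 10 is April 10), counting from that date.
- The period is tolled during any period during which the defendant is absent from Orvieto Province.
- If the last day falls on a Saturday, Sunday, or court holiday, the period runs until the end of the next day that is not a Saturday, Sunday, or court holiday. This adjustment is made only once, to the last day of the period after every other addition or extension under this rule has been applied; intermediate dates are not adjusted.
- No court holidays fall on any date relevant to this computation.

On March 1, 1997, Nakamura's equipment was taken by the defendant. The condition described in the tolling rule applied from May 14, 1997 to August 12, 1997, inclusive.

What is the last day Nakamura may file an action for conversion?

27 months after March 1, 1997 is June 1, 1999.
From May 14, 1997 through August 12, 1997 inclusive is 91 days; tolling adds 91 days: June 1, 1999 + 91 days = August 31, 1999.
August 31, 1999 is a Tuesday and not a court holiday, so no extension applies.

August 31, 1999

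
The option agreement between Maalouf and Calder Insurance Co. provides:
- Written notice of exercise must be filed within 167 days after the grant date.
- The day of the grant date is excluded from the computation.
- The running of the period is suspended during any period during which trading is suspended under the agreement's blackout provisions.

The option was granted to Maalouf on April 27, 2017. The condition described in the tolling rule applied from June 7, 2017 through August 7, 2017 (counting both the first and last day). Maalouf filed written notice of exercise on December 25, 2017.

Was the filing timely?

No

167 days after April 27, 2017 is October 11, 2017.
From June 7, 2017 through August 7, 2017 inclusive is 62 days; tolling adds 62 days: October 11, 2017 + 62 days = December 12, 2017.
The deadline is December 12, 2017; the filing on December 25, 2017 is after that date.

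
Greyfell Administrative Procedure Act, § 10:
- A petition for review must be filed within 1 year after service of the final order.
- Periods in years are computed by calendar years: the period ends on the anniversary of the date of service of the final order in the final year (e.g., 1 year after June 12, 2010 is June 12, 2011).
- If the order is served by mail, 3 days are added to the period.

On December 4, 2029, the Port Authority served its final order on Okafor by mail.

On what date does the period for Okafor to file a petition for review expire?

December 7, 2030

1 year after December 4, 2029 is December 4, 2030.
Service was by mail, adding 3 days: December 4, 2030 + 3 days = December 7, 2030.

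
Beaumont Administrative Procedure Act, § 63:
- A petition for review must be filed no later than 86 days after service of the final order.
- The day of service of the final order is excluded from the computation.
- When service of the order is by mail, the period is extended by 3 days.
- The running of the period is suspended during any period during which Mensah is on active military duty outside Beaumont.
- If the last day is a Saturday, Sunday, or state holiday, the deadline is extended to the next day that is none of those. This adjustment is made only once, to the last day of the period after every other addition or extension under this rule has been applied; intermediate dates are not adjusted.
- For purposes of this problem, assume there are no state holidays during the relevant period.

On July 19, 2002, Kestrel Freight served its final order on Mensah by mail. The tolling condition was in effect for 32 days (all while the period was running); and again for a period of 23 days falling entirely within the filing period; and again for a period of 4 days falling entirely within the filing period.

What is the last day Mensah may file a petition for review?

December 16, 2002

86 days after July 19, 2002 is October 13, 2002.
Service was by mail, adding 3 days: October 13, 2002 + 3 days = October 16, 2002.
Tolling adds 32 days: October 16, 2002 + 32 days = November 17, 2002.
Tolling adds 23 days: November 17, 2002 + 23 days = December 10, 2002.
Tolling adds 4 days: December 10, 2002 + 4 days = December 14, 2002.
December 14, 2002 is Saturday; December 15, 2002 is Sunday. The next qualifying day is December 16, 2002.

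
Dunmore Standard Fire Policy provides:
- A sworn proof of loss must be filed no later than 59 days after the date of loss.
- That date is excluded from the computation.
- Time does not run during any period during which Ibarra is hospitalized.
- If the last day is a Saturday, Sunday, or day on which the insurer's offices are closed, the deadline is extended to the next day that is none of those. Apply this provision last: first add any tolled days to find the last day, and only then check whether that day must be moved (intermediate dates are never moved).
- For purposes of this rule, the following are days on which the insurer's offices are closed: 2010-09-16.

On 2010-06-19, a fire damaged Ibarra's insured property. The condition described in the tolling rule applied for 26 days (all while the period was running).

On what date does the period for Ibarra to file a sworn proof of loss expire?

September 13, 2010

59 days after 2010-06-19 is August 17, 2010.
Tolling adds 26 days: August 17, 2010 + 26 days = September 12, 2010.
September 12, 2010 is Sunday. The next qualifying day is September 13, 2010.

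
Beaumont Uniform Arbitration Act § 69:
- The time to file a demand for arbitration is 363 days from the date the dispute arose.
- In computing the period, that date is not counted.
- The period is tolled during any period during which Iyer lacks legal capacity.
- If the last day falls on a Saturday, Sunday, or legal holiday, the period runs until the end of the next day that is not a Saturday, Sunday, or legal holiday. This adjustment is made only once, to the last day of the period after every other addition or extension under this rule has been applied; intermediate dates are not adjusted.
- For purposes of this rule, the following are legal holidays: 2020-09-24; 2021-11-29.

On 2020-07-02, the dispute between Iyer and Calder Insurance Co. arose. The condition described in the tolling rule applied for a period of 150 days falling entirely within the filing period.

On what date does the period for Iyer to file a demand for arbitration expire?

November 30, 2021

363 days after 2020-07-02 is June 30, 2021.
Tolling adds 150 days: June 30, 2021 + 150 days = November 27, 2021.
November 27, 2021 is Saturday; November 28, 2021 is Sunday; November 29, 2021 is a listed holiday. The next qualifying day is November 30, 2021.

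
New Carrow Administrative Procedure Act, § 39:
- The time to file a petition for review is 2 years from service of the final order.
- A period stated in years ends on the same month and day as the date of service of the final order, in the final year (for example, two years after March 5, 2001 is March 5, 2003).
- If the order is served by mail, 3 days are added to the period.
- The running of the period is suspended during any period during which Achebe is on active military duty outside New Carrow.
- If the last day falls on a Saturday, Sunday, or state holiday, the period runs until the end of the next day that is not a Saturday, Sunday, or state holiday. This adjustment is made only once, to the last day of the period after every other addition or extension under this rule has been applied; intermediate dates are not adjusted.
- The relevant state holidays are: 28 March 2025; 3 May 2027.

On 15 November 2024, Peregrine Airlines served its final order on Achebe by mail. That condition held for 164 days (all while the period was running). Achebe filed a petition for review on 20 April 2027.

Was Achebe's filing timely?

2 years after 15 November 2024 is November 15, 2026.
Service was by mail, adding 3 days: November 15, 2026 + 3 days = November 18, 2026.
Tolling adds 164 days: November 18, 2026 + 164 days = May 1, 2027.
May 1, 2027 is Saturday; May 2, 2027 is Sunday; May 3, 2027 is a listed holiday. The next qualifying day is May 4, 2027.
The deadline is May 4, 2027; the filing on April 20, 2027 is on or before that date.

Yes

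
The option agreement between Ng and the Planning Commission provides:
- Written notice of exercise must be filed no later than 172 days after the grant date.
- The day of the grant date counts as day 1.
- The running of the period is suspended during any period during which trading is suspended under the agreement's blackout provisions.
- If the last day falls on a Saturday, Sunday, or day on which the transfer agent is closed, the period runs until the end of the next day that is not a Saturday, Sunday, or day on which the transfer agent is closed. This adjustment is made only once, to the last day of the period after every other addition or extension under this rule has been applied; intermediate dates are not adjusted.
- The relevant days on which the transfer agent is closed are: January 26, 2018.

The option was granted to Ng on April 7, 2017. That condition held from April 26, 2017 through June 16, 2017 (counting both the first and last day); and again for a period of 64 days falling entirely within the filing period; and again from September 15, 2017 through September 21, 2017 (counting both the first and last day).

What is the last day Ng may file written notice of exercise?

Counting April 7, 2017 as day 1, day 172 is September 25, 2017.
From April 26, 2017 through June 16, 2017 inclusive is 52 days; tolling adds 52 days: September 25, 2017 + 52 days = November 16, 2017.
Tolling adds 64 days: November 16, 2017 + 64 days = January 19, 2018.
From September 15, 2017 through September 21, 2017 inclusive is 7 days; tolling adds 7 days: January 19, 2018 + 7 days = January 26, 2018.
January 26, 2018 is a listed holiday; January 27, 2018 is Saturday; January 28, 2018 is Sunday. The next qualifying day is January 29, 2018.

January 29, 2018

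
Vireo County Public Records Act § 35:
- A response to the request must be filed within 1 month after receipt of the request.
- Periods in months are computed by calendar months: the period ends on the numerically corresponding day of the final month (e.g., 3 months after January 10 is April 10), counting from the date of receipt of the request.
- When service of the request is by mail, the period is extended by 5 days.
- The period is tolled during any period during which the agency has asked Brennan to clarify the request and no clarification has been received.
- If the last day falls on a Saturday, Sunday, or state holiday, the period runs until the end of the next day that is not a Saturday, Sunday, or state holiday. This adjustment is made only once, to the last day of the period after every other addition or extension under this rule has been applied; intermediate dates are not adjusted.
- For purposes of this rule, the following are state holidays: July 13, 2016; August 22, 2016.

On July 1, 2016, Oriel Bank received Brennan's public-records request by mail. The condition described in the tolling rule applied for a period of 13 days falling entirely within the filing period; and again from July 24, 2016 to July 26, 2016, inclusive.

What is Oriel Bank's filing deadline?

August 23, 2016

1 month after July 1, 2016 is August 1, 2016.
Service was by mail, adding 5 days: August 1, 2016 + 5 days = August 6, 2016.
Tolling adds 13 days: August 6, 2016 + 13 days = August 19, 2016.
From July 24, 2016 through July 26, 2016 inclusive is 3 days; tolling adds 3 days: August 19, 2016 + 3 days = August 22, 2016.
August 22, 2016 is a listed holiday. The next qualifying day is August 23, 2016.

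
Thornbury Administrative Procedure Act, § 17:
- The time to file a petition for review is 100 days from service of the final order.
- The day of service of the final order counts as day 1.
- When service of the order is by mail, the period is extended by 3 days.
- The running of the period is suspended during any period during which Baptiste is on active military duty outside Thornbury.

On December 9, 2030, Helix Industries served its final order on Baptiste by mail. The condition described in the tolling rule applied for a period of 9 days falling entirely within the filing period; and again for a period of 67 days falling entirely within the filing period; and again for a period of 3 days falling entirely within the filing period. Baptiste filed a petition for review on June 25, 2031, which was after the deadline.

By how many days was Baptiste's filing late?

17 days

Counting December 9, 2030 as day 1, day 100 is March 18, 2031.
Service was by mail, adding 3 days: March 18, 2031 + 3 days = March 21, 2031.
Tolling adds 9 days: March 21, 2031 + 9 days = March 30, 2031.
Tolling adds 67 days: March 30, 2031 + 67 days = June 5, 2031.
Tolling adds 3 days: June 5, 2031 + 3 days = June 8, 2031.
The deadline is June 8, 2031; from June 8, 2031 to June 25, 2031 is 17 days.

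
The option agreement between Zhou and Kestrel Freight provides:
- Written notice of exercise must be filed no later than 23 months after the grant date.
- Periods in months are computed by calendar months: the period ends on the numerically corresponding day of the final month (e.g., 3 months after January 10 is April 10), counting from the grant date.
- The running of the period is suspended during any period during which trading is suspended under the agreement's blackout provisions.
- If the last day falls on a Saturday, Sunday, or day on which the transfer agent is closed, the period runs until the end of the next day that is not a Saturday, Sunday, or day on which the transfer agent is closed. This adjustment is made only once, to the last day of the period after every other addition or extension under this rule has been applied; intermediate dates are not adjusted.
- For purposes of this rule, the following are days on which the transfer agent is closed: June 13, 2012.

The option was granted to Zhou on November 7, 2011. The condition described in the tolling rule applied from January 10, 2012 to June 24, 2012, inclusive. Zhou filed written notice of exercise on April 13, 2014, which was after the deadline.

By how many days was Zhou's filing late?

23 months after November 7, 2011 is October 7, 2013.
From January 10, 2012 through June 24, 2012 inclusive is 167 days; tolling adds 167 days: October 7, 2013 + 167 days = March 23, 2014.
March 23, 2014 is Sunday. The next qualifying day is March 24, 2014.
The deadline is March 24, 2014; from March 24, 2014 to April 13, 2014 is 20 days.

20 days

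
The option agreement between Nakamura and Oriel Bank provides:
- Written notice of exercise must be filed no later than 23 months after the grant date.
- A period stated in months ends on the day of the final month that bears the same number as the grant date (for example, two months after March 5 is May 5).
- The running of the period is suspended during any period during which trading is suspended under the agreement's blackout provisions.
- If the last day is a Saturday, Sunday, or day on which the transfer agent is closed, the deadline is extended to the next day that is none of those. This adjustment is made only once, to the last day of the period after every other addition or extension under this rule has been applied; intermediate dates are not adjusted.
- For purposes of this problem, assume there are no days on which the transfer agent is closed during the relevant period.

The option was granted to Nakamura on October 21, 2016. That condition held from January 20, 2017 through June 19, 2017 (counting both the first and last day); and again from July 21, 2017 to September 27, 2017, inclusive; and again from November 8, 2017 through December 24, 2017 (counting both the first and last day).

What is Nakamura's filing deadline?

June 17, 2019

23 months after October 21, 2016 is September 21, 2018.
From January 20, 2017 through June 19, 2017 inclusive is 151 days; tolling adds 151 days: September 21, 2018 + 151 days = February 19, 2019.
From July 21, 2017 through September 27, 2017 inclusive is 69 days; tolling adds 69 days: February 19, 2019 + 69 days = April 29, 2019.
From November 8, 2017 through December 24, 2017 inclusive is 47 days; tolling adds 47 days: April 29, 2019 + 47 days = June 15, 2019.
June 15, 2019 is Saturday; June 16, 2019 is Sunday. The next qualifying day is June 17, 2019.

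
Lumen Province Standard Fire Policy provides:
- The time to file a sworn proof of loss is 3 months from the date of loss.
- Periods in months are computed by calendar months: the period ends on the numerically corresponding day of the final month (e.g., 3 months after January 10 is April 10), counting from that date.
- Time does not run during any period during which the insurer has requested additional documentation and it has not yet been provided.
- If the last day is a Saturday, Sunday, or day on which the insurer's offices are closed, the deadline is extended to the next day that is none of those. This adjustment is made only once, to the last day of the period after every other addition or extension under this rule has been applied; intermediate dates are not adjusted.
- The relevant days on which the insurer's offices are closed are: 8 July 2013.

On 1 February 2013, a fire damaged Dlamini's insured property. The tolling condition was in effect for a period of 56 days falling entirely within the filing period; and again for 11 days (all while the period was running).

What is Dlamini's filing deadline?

July 9, 2013

3 months after 1 February 2013 is May 1, 2013.
Tolling adds 56 days: May 1, 2013 + 56 days = June 26, 2013.
Tolling adds 11 days: June 26, 2013 + 11 days = July 7, 2013.
July 7, 2013 is Sunday; July 8, 2013 is a listed holiday. The next qualifying day is July 9, 2013.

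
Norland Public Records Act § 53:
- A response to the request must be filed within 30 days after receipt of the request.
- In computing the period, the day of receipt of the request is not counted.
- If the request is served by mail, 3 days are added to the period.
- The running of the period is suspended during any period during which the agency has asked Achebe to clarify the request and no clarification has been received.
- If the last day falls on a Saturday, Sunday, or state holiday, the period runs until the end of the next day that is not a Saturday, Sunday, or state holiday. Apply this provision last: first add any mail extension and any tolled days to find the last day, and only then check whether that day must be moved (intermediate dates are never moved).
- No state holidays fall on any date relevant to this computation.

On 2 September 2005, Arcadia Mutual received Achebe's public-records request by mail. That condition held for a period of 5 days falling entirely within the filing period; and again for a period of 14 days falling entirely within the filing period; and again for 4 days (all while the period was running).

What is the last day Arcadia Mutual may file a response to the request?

30 days after 2 September 2005 is October 2, 2005.
Service was by mail, adding 3 days: October 2, 2005 + 3 days = October 5, 2005.
Tolling adds 5 days: October 5, 2005 + 5 days = October 10, 2005.
Tolling adds 14 days: October 10, 2005 + 14 days = October 24, 2005.
Tolling adds 4 days: October 24, 2005 + 4 days = October 28, 2005.
October 28, 2005 is a Friday and not a state holiday, so no extension applies.

October 28, 2005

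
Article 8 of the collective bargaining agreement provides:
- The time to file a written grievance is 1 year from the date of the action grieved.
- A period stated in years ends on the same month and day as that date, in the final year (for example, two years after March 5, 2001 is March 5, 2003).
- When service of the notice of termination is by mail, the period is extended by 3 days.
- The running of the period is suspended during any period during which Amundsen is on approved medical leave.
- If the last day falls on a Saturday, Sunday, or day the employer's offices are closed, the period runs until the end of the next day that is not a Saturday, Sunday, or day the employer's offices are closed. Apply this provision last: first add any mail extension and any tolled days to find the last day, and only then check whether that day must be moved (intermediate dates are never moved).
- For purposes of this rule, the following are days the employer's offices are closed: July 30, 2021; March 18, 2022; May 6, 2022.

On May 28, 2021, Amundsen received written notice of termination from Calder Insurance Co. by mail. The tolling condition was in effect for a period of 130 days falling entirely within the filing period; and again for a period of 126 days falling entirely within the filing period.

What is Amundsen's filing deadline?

February 13, 2023

1 year after May 28, 2021 is May 28, 2022.
Service was by mail, adding 3 days: May 28, 2022 + 3 days = May 31, 2022.
Tolling adds 130 days: May 31, 2022 + 130 days = October 8, 2022.
Tolling adds 126 days: October 8, 2022 + 126 days = February 11, 2023.
February 11, 2023 is Saturday; February 12, 2023 is Sunday. The next qualifying day is February 13, 2023.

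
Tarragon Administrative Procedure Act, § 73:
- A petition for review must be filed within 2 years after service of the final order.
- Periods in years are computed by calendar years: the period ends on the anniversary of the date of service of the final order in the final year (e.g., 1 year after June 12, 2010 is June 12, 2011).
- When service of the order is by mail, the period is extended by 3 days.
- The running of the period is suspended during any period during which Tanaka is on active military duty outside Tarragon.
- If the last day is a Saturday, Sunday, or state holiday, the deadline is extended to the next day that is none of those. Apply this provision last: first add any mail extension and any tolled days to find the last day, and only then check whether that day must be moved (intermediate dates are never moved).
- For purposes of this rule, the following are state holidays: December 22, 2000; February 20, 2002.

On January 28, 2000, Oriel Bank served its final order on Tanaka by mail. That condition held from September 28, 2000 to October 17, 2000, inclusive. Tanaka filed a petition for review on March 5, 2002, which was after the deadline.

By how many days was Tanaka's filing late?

12 days

2 years after January 28, 2000 is January 28, 2002.
Service was by mail, adding 3 days: January 28, 2002 + 3 days = January 31, 2002.
From September 28, 2000 through October 17, 2000 inclusive is 20 days; tolling adds 20 days: January 31, 2002 + 20 days = February 20, 2002.
February 20, 2002 is a listed holiday. The next qualifying day is February 21, 2002.
The deadline is February 21, 2002; from February 21, 2002 to March 5, 2002 is 12 days.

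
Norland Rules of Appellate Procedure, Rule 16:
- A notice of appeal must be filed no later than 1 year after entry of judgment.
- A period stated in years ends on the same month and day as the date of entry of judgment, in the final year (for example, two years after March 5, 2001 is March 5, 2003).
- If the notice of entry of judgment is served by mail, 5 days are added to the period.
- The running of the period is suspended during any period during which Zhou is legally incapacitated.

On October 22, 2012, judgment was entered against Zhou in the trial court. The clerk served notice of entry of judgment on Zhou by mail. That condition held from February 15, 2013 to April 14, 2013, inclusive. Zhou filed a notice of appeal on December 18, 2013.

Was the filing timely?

Yes

1 year after October 22, 2012 is October 22, 2013.
Service was by mail, adding 5 days: October 22, 2013 + 5 days = October 27, 2013.
From February 15, 2013 through April 14, 2013 inclusive is 59 days; tolling adds 59 days: October 27, 2013 + 59 days = December 25, 2013.
The deadline is December 25, 2013; the filing on December 18, 2013 is on or before that date.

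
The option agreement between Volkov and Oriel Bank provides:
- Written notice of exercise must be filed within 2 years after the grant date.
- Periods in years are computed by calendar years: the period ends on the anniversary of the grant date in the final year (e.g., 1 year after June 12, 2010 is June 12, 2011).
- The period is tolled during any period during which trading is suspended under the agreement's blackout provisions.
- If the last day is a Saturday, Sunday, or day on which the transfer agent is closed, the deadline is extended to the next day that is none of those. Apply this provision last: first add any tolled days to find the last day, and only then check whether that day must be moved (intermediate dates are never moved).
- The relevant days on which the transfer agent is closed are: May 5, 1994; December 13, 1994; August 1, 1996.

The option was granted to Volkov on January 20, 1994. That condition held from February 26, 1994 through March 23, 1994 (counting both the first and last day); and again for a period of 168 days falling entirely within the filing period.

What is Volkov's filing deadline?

2 years after January 20, 1994 is January 20, 1996.
From February 26, 1994 through March 23, 1994 inclusive is 26 days; tolling adds 26 days: January 20, 1996 + 26 days = February 15, 1996.
Tolling adds 168 days: February 15, 1996 + 168 days = August 1, 1996.
August 1, 1996 is a listed holiday. The next qualifying day is August 2, 1996.

August 2, 1996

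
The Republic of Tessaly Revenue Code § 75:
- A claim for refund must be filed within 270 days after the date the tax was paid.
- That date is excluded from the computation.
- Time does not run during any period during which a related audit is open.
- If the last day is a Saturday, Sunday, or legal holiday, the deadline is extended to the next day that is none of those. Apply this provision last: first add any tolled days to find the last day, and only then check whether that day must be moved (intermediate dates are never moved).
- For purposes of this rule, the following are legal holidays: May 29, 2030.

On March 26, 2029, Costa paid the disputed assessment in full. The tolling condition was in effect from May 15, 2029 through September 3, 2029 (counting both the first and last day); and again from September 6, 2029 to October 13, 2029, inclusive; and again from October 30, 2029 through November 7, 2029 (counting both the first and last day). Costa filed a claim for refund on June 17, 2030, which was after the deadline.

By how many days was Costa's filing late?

270 days after March 26, 2029 is December 21, 2029.
From May 15, 2029 through September 3, 2029 inclusive is 112 days; tolling adds 112 days: December 21, 2029 + 112 days = April 12, 2030.
From September 6, 2029 through October 13, 2029 inclusive is 38 days; tolling adds 38 days: April 12, 2030 + 38 days = May 20, 2030.
From October 30, 2029 through November 7, 2029 inclusive is 9 days; tolling adds 9 days: May 20, 2030 + 9 days = May 29, 2030.
May 29, 2030 is a listed holiday. The next qualifying day is May 30, 2030.
The deadline is May 30, 2030; from May 30, 2030 to June 17, 2030 is 18 days.

18 days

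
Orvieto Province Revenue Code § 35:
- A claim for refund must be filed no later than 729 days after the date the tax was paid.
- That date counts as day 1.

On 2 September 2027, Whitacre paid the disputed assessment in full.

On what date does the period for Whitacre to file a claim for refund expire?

August 30, 2029

Counting 2 September 2027 as day 1, day 729 is August 30, 2029.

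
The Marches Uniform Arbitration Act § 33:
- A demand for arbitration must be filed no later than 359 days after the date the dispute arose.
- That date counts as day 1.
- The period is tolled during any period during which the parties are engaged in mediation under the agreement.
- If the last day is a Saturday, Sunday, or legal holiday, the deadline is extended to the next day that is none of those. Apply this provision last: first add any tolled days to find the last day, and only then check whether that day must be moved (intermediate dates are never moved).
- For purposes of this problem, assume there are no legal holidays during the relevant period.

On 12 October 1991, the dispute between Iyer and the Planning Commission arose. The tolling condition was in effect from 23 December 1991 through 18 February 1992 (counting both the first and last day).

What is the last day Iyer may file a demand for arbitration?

December 1, 1992

Counting 12 October 1991 as day 1, day 359 is October 4, 1992.
From December 23, 1991 through February 18, 1992 inclusive is 58 days; tolling adds 58 days: October 4, 1992 + 58 days = December 1, 1992.
December 1, 1992 is a Tuesday and not a legal holiday, so no extension applies.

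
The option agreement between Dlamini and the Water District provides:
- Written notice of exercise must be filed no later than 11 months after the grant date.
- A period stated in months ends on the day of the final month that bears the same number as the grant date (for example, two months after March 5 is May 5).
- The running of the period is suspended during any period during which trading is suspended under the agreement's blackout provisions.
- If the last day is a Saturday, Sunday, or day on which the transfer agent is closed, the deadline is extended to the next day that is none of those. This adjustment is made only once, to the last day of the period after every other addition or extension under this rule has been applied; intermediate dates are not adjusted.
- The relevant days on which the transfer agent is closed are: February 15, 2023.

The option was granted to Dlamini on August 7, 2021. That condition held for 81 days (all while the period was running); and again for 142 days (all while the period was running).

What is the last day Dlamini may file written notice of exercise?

February 16, 2023

11 months after August 7, 2021 is July 7, 2022.
Tolling adds 81 days: July 7, 2022 + 81 days = September 26, 2022.
Tolling adds 142 days: September 26, 2022 + 142 days = February 15, 2023.
February 15, 2023 is a listed holiday. The next qualifying day is February 16, 2023.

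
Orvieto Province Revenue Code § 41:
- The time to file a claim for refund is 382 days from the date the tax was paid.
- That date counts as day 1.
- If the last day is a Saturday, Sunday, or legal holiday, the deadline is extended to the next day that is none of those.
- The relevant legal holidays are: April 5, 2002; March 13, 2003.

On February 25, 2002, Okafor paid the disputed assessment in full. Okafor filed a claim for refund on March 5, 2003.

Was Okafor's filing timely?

Yes

Counting February 25, 2002 as day 1, day 382 is March 13, 2003.
March 13, 2003 is a listed holiday. The next qualifying day is March 14, 2003.
The deadline is March 14, 2003; the filing on March 5, 2003 is on or before that date.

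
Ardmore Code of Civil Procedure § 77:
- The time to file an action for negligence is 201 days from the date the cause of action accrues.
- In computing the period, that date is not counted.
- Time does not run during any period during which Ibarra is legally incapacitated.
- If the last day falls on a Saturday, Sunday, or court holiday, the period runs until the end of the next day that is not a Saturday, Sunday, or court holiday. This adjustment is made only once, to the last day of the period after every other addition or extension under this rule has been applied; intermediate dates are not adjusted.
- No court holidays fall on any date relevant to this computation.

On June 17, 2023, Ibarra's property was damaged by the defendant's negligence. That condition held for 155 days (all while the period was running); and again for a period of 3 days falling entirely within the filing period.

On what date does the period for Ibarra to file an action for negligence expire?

June 10, 2024

201 days after June 17, 2023 is January 4, 2024.
Tolling adds 155 days: January 4, 2024 + 155 days = June 7, 2024.
Tolling adds 3 days: June 7, 2024 + 3 days = June 10, 2024.
June 10, 2024 is a Monday and not a court holiday, so no extension applies.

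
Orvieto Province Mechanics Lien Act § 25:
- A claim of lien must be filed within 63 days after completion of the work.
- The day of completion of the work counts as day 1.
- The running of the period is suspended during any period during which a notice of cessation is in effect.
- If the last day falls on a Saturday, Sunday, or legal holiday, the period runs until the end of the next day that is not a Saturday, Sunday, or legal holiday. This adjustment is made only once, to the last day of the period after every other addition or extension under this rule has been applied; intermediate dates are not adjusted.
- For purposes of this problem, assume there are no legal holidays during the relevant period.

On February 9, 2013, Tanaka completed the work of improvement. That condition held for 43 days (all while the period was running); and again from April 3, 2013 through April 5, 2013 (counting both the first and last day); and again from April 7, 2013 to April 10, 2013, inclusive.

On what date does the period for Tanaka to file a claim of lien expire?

Counting February 9, 2013 as day 1, day 63 is April 12, 2013.
Tolling adds 43 days: April 12, 2013 + 43 days = May 25, 2013.
From April 3, 2013 through April 5, 2013 inclusive is 3 days; tolling adds 3 days: May 25, 2013 + 3 days = May 28, 2013.
From April 7, 2013 through April 10, 2013 inclusive is 4 days; tolling adds 4 days: May 28, 2013 + 4 days = June 1, 2013.
June 1, 2013 is Saturday; June 2, 2013 is Sunday. The next qualifying day is June 3, 2013.

June 3, 2013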